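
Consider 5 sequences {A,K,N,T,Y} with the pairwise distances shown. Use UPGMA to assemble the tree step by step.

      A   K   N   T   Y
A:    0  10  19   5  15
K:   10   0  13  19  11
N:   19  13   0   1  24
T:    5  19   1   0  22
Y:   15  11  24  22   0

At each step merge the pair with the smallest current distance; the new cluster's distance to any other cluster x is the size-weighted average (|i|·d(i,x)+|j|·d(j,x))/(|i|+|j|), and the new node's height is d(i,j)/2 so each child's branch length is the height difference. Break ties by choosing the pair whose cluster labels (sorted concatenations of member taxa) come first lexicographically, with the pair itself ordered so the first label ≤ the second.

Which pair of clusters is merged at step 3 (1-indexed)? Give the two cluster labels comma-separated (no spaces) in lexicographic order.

AK,Y

step 1: merge (N,T) at d=1; branch lengths N→1/2, T→1/2; new cluster NT
  updated: d(A,NT)=12, d(K,NT)=16, d(NT,Y)=23
step 2: merge (A,K) at d=10; branch lengths A→5, K→5; new cluster AK
  updated: d(AK,NT)=14, d(AK,Y)=13
step 3: merge (AK,Y) at d=13; branch lengths AK→3/2, Y→13/2; new cluster AKY
  updated: d(AKY,NT)=17
step 4: merge (AKY,NT) at d=17; branch lengths AKY→2, NT→8; new cluster AKNTY
final tree: (((A:5,K:5):3/2,Y:13/2):2,(N:1/2,T:1/2):8)
total length: 29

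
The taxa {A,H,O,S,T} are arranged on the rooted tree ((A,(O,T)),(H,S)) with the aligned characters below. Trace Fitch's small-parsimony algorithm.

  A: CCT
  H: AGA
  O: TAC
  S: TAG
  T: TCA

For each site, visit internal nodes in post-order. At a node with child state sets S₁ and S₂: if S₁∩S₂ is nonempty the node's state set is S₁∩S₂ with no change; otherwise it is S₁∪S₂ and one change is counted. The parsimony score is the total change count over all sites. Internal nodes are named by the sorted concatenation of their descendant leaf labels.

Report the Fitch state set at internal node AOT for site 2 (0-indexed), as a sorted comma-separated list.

A,C,T

[col 0] OT: children O:{T}, T:{T} ∩→ {T}; cost 0
[col 0] AOT: children A:{C}, OT:{T} ∪→ {C,T}; cost 1
[col 0] HS: children H:{A}, S:{T} ∪→ {A,T}; cost 1
[col 0] AHOST: children AOT:{C,T}, HS:{A,T} ∩→ {T}; cost 0
[col 1] OT: children O:{A}, T:{C} ∪→ {A,C}; cost 1
[col 1] AOT: children A:{C}, OT:{A,C} ∩→ {C}; cost 0
[col 1] HS: children H:{G}, S:{A} ∪→ {A,G}; cost 1
[col 1] AHOST: children AOT:{C}, HS:{A,G} ∪→ {A,C,G}; cost 1
[col 2] OT: children O:{C}, T:{A} ∪→ {A,C}; cost 1
[col 2] AOT: children A:{T}, OT:{A,C} ∪→ {A,C,T}; cost 1
[col 2] HS: children H:{A}, S:{G} ∪→ {A,G}; cost 1
[col 2] AHOST: children AOT:{A,C,T}, HS:{A,G} ∩→ {A}; cost 0
per-site changes: [2, 3, 3]; total = 8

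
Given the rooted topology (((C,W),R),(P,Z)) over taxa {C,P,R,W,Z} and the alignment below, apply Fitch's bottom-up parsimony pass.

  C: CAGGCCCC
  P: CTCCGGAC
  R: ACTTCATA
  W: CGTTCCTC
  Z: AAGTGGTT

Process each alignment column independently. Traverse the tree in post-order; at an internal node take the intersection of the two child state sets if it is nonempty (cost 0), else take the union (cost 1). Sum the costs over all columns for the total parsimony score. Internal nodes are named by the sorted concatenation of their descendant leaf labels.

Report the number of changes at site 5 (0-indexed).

[col 0] CW: children C:{C}, W:{C} ∩→ {C}; cost 0
[col 0] CRW: children CW:{C}, R:{A} ∪→ {A,C}; cost 1
[col 0] PZ: children P:{C}, Z:{A} ∪→ {A,C}; cost 1
[col 0] CPRWZ: children CRW:{A,C}, PZ:{A,C} ∩→ {A,C}; cost 0
[col 1] CW: children C:{A}, W:{G} ∪→ {A,G}; cost 1
[col 1] CRW: children CW:{A,G}, R:{C} ∪→ {A,C,G}; cost 1
[col 1] PZ: children P:{T}, Z:{A} ∪→ {A,T}; cost 1
[col 1] CPRWZ: children CRW:{A,C,G}, PZ:{A,T} ∩→ {A}; cost 0
[col 2] CW: children C:{G}, W:{T} ∪→ {G,T}; cost 1
[col 2] CRW: children CW:{G,T}, R:{T} ∩→ {T}; cost 0
[col 2] PZ: children P:{C}, Z:{G} ∪→ {C,G}; cost 1
[col 2] CPRWZ: children CRW:{T}, PZ:{C,G} ∪→ {C,G,T}; cost 1
[col 3] CW: children C:{G}, W:{T} ∪→ {G,T}; cost 1
[col 3] CRW: children CW:{G,T}, R:{T} ∩→ {T}; cost 0
[col 3] PZ: children P:{C}, Z:{T} ∪→ {C,T}; cost 1
[col 3] CPRWZ: children CRW:{T}, PZ:{C,T} ∩→ {T}; cost 0
[col 4] CW: children C:{C}, W:{C} ∩→ {C}; cost 0
[col 4] CRW: children CW:{C}, R:{C} ∩→ {C}; cost 0
[col 4] PZ: children P:{G}, Z:{G} ∩→ {G}; cost 0
[col 4] CPRWZ: children CRW:{C}, PZ:{G} ∪→ {C,G}; cost 1
[col 5] CW: children C:{C}, W:{C} ∩→ {C}; cost 0
[col 5] CRW: children CW:{C}, R:{A} ∪→ {A,C}; cost 1
[col 5] PZ: children P:{G}, Z:{G} ∩→ {G}; cost 0
[col 5] CPRWZ: children CRW:{A,C}, PZ:{G} ∪→ {A,C,G}; cost 1
[col 6] CW: children C:{C}, W:{T} ∪→ {C,T}; cost 1
[col 6] CRW: children CW:{C,T}, R:{T} ∩→ {T}; cost 0
[col 6] PZ: children P:{A}, Z:{T} ∪→ {A,T}; cost 1
[col 6] CPRWZ: children CRW:{T}, PZ:{A,T} ∩→ {T}; cost 0
[col 7] CW: children C:{C}, W:{C} ∩→ {C}; cost 0
[col 7] CRW: children CW:{C}, R:{A} ∪→ {A,C}; cost 1
[col 7] PZ: children P:{C}, Z:{T} ∪→ {C,T}; cost 1
[col 7] CPRWZ: children CRW:{A,C}, PZ:{C,T} ∩→ {C}; cost 0
per-site changes: [2, 3, 3, 2, 1, 2, 2, 2]; total = 17

2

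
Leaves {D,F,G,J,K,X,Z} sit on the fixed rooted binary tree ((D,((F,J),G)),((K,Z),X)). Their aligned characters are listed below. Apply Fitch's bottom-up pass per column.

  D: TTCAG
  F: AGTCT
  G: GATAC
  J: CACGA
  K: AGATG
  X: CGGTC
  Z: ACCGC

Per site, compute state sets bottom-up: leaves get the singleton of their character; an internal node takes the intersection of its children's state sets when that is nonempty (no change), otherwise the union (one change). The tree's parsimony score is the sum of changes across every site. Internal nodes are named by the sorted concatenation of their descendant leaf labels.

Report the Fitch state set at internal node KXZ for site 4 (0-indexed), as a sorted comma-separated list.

FJ@0: {A} ∪ {C} = {A,C} (union, +1)
FGJ@0: {A,C} ∪ {G} = {A,C,G} (union, +1)
DFGJ@0: {T} ∪ {A,C,G} = {A,C,G,T} (union, +1)
KZ@0: {A} ∩ {A} = {A} (intersection, +0)
KXZ@0: {A} ∪ {C} = {A,C} (union, +1)
DFGJKXZ@0: {A,C,G,T} ∩ {A,C} = {A,C} (intersection, +0)
FJ@1: {G} ∪ {A} = {A,G} (union, +1)
FGJ@1: {A,G} ∩ {A} = {A} (intersection, +0)
DFGJ@1: {T} ∪ {A} = {A,T} (union, +1)
KZ@1: {G} ∪ {C} = {C,G} (union, +1)
KXZ@1: {C,G} ∩ {G} = {G} (intersection, +0)
DFGJKXZ@1: {A,T} ∪ {G} = {A,G,T} (union, +1)
FJ@2: {T} ∪ {C} = {C,T} (union, +1)
FGJ@2: {C,T} ∩ {T} = {T} (intersection, +0)
DFGJ@2: {C} ∪ {T} = {C,T} (union, +1)
KZ@2: {A} ∪ {C} = {A,C} (union, +1)
KXZ@2: {A,C} ∪ {G} = {A,C,G} (union, +1)
DFGJKXZ@2: {C,T} ∩ {A,C,G} = {C} (intersection, +0)
FJ@3: {C} ∪ {G} = {C,G} (union, +1)
FGJ@3: {C,G} ∪ {A} = {A,C,G} (union, +1)
DFGJ@3: {A} ∩ {A,C,G} = {A} (intersection, +0)
KZ@3: {T} ∪ {G} = {G,T} (union, +1)
KXZ@3: {G,T} ∩ {T} = {T} (intersection, +0)
DFGJKXZ@3: {A} ∪ {T} = {A,T} (union, +1)
FJ@4: {T} ∪ {A} = {A,T} (union, +1)
FGJ@4: {A,T} ∪ {C} = {A,C,T} (union, +1)
DFGJ@4: {G} ∪ {A,C,T} = {A,C,G,T} (union, +1)
KZ@4: {G} ∪ {C} = {C,G} (union, +1)
KXZ@4: {C,G} ∩ {C} = {C} (intersection, +0)
DFGJKXZ@4: {A,C,G,T} ∩ {C} = {C} (intersection, +0)
per-site changes: [4, 4, 4, 4, 4]; total = 20

C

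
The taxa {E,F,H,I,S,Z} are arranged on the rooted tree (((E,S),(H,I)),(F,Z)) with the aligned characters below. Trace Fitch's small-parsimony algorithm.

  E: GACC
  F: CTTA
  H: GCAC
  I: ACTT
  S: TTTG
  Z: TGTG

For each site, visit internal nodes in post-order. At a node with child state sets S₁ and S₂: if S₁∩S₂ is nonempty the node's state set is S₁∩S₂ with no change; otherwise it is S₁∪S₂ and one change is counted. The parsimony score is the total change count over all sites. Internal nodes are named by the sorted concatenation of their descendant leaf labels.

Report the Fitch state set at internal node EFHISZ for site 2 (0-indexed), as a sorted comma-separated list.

ES@0: {G} ∪ {T} = {G,T} (union, +1)
HI@0: {G} ∪ {A} = {A,G} (union, +1)
EHIS@0: {G,T} ∩ {A,G} = {G} (intersection, +0)
FZ@0: {C} ∪ {T} = {C,T} (union, +1)
EFHISZ@0: {G} ∪ {C,T} = {C,G,T} (union, +1)
ES@1: {A} ∪ {T} = {A,T} (union, +1)
HI@1: {C} ∩ {C} = {C} (intersection, +0)
EHIS@1: {A,T} ∪ {C} = {A,C,T} (union, +1)
FZ@1: {T} ∪ {G} = {G,T} (union, +1)
EFHISZ@1: {A,C,T} ∩ {G,T} = {T} (intersection, +0)
ES@2: {C} ∪ {T} = {C,T} (union, +1)
HI@2: {A} ∪ {T} = {A,T} (union, +1)
EHIS@2: {C,T} ∩ {A,T} = {T} (intersection, +0)
FZ@2: {T} ∩ {T} = {T} (intersection, +0)
EFHISZ@2: {T} ∩ {T} = {T} (intersection, +0)
ES@3: {C} ∪ {G} = {C,G} (union, +1)
HI@3: {C} ∪ {T} = {C,T} (union, +1)
EHIS@3: {C,G} ∩ {C,T} = {C} (intersection, +0)
FZ@3: {A} ∪ {G} = {A,G} (union, +1)
EFHISZ@3: {C} ∪ {A,G} = {A,C,G} (union, +1)
per-site changes: [4, 3, 2, 4]; total = 13

T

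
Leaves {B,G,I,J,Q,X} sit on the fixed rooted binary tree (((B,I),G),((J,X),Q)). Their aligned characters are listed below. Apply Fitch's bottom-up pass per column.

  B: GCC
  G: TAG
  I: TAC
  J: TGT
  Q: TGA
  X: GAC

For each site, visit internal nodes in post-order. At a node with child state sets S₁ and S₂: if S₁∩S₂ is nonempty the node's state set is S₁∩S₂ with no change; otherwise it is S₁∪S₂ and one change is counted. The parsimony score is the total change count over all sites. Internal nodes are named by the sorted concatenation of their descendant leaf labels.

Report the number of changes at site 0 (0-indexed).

2

[col 0] BI: children B:{G}, I:{T} ∪→ {G,T}; cost 1
[col 0] BGI: children BI:{G,T}, G:{T} ∩→ {T}; cost 0
[col 0] JX: children J:{T}, X:{G} ∪→ {G,T}; cost 1
[col 0] JQX: children JX:{G,T}, Q:{T} ∩→ {T}; cost 0
[col 0] BGIJQX: children BGI:{T}, JQX:{T} ∩→ {T}; cost 0
[col 1] BI: children B:{C}, I:{A} ∪→ {A,C}; cost 1
[col 1] BGI: children BI:{A,C}, G:{A} ∩→ {A}; cost 0
[col 1] JX: children J:{G}, X:{A} ∪→ {A,G}; cost 1
[col 1] JQX: children JX:{A,G}, Q:{G} ∩→ {G}; cost 0
[col 1] BGIJQX: children BGI:{A}, JQX:{G} ∪→ {A,G}; cost 1
[col 2] BI: children B:{C}, I:{C} ∩→ {C}; cost 0
[col 2] BGI: children BI:{C}, G:{G} ∪→ {C,G}; cost 1
[col 2] JX: children J:{T}, X:{C} ∪→ {C,T}; cost 1
[col 2] JQX: children JX:{C,T}, Q:{A} ∪→ {A,C,T}; cost 1
[col 2] BGIJQX: children BGI:{C,G}, JQX:{A,C,T} ∩→ {C}; cost 0
per-site changes: [2, 3, 3]; total = 8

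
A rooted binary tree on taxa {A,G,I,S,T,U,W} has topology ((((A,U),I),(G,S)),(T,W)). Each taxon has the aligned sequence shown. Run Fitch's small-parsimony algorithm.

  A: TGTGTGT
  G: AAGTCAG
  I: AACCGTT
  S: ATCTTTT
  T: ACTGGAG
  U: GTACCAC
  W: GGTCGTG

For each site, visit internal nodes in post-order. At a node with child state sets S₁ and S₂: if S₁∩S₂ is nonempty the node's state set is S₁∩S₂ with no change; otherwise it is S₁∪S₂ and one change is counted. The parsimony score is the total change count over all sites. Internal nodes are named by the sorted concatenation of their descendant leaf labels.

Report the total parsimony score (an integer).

26

AU@0: {T} ∪ {G} = {G,T} (union, +1)
AIU@0: {G,T} ∪ {A} = {A,G,T} (union, +1)
GS@0: {A} ∩ {A} = {A} (intersection, +0)
AGISU@0: {A,G,T} ∩ {A} = {A} (intersection, +0)
TW@0: {A} ∪ {G} = {A,G} (union, +1)
AGISTUW@0: {A} ∩ {A,G} = {A} (intersection, +0)
AU@1: {G} ∪ {T} = {G,T} (union, +1)
AIU@1: {G,T} ∪ {A} = {A,G,T} (union, +1)
GS@1: {A} ∪ {T} = {A,T} (union, +1)
AGISU@1: {A,G,T} ∩ {A,T} = {A,T} (intersection, +0)
TW@1: {C} ∪ {G} = {C,G} (union, +1)
AGISTUW@1: {A,T} ∪ {C,G} = {A,C,G,T} (union, +1)
AU@2: {T} ∪ {A} = {A,T} (union, +1)
AIU@2: {A,T} ∪ {C} = {A,C,T} (union, +1)
GS@2: {G} ∪ {C} = {C,G} (union, +1)
AGISU@2: {A,C,T} ∩ {C,G} = {C} (intersection, +0)
TW@2: {T} ∩ {T} = {T} (intersection, +0)
AGISTUW@2: {C} ∪ {T} = {C,T} (union, +1)
AU@3: {G} ∪ {C} = {C,G} (union, +1)
AIU@3: {C,G} ∩ {C} = {C} (intersection, +0)
GS@3: {T} ∩ {T} = {T} (intersection, +0)
AGISU@3: {C} ∪ {T} = {C,T} (union, +1)
TW@3: {G} ∪ {C} = {C,G} (union, +1)
AGISTUW@3: {C,T} ∩ {C,G} = {C} (intersection, +0)
AU@4: {T} ∪ {C} = {C,T} (union, +1)
AIU@4: {C,T} ∪ {G} = {C,G,T} (union, +1)
GS@4: {C} ∪ {T} = {C,T} (union, +1)
AGISU@4: {C,G,T} ∩ {C,T} = {C,T} (intersection, +0)
TW@4: {G} ∩ {G} = {G} (intersection, +0)
AGISTUW@4: {C,T} ∪ {G} = {C,G,T} (union, +1)
AU@5: {G} ∪ {A} = {A,G} (union, +1)
AIU@5: {A,G} ∪ {T} = {A,G,T} (union, +1)
GS@5: {A} ∪ {T} = {A,T} (union, +1)
AGISU@5: {A,G,T} ∩ {A,T} = {A,T} (intersection, +0)
TW@5: {A} ∪ {T} = {A,T} (union, +1)
AGISTUW@5: {A,T} ∩ {A,T} = {A,T} (intersection, +0)
AU@6: {T} ∪ {C} = {C,T} (union, +1)
AIU@6: {C,T} ∩ {T} = {T} (intersection, +0)
GS@6: {G} ∪ {T} = {G,T} (union, +1)
AGISU@6: {T} ∩ {G,T} = {T} (intersection, +0)
TW@6: {G} ∩ {G} = {G} (intersection, +0)
AGISTUW@6: {T} ∪ {G} = {G,T} (union, +1)
per-site changes: [3, 5, 4, 3, 4, 4, 3]; total = 26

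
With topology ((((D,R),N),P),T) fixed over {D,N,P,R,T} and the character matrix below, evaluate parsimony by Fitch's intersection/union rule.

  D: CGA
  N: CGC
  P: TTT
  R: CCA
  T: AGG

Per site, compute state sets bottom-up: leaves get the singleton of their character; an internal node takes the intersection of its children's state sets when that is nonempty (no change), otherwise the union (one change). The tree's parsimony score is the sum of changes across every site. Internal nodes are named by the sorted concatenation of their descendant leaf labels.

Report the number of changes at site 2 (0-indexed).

[col 0] DR: children D:{C}, R:{C} ∩→ {C}; cost 0
[col 0] DNR: children DR:{C}, N:{C} ∩→ {C}; cost 0
[col 0] DNPR: children DNR:{C}, P:{T} ∪→ {C,T}; cost 1
[col 0] DNPRT: children DNPR:{C,T}, T:{A} ∪→ {A,C,T}; cost 1
[col 1] DR: children D:{G}, R:{C} ∪→ {C,G}; cost 1
[col 1] DNR: children DR:{C,G}, N:{G} ∩→ {G}; cost 0
[col 1] DNPR: children DNR:{G}, P:{T} ∪→ {G,T}; cost 1
[col 1] DNPRT: children DNPR:{G,T}, T:{G} ∩→ {G}; cost 0
[col 2] DR: children D:{A}, R:{A} ∩→ {A}; cost 0
[col 2] DNR: children DR:{A}, N:{C} ∪→ {A,C}; cost 1
[col 2] DNPR: children DNR:{A,C}, P:{T} ∪→ {A,C,T}; cost 1
[col 2] DNPRT: children DNPR:{A,C,T}, T:{G} ∪→ {A,C,G,T}; cost 1
per-site changes: [2, 2, 3]; total = 7

3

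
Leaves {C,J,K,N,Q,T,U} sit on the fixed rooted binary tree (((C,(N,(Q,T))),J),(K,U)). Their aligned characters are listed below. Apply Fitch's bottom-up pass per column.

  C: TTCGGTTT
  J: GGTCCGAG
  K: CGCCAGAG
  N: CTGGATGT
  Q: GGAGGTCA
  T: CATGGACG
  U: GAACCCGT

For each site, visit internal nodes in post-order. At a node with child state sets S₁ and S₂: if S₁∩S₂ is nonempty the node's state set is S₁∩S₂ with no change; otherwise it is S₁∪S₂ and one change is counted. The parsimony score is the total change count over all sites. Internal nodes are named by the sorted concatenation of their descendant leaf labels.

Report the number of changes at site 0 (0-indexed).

site 0, node QT: Q={G} ∪ T={C} → {C,G} (+1)
site 0, node NQT: N={C} ∩ QT={C,G} → {C} (+0)
site 0, node CNQT: C={T} ∪ NQT={C} → {C,T} (+1)
site 0, node CJNQT: CNQT={C,T} ∪ J={G} → {C,G,T} (+1)
site 0, node KU: K={C} ∪ U={G} → {C,G} (+1)
site 0, node CJKNQTU: CJNQT={C,G,T} ∩ KU={C,G} → {C,G} (+0)
site 1, node QT: Q={G} ∪ T={A} → {A,G} (+1)
site 1, node NQT: N={T} ∪ QT={A,G} → {A,G,T} (+1)
site 1, node CNQT: C={T} ∩ NQT={A,G,T} → {T} (+0)
site 1, node CJNQT: CNQT={T} ∪ J={G} → {G,T} (+1)
site 1, node KU: K={G} ∪ U={A} → {A,G} (+1)
site 1, node CJKNQTU: CJNQT={G,T} ∩ KU={A,G} → {G} (+0)
site 2, node QT: Q={A} ∪ T={T} → {A,T} (+1)
site 2, node NQT: N={G} ∪ QT={A,T} → {A,G,T} (+1)
site 2, node CNQT: C={C} ∪ NQT={A,G,T} → {A,C,G,T} (+1)
site 2, node CJNQT: CNQT={A,C,G,T} ∩ J={T} → {T} (+0)
site 2, node KU: K={C} ∪ U={A} → {A,C} (+1)
site 2, node CJKNQTU: CJNQT={T} ∪ KU={A,C} → {A,C,T} (+1)
site 3, node QT: Q={G} ∩ T={G} → {G} (+0)
site 3, node NQT: N={G} ∩ QT={G} → {G} (+0)
site 3, node CNQT: C={G} ∩ NQT={G} → {G} (+0)
site 3, node CJNQT: CNQT={G} ∪ J={C} → {C,G} (+1)
site 3, node KU: K={C} ∩ U={C} → {C} (+0)
site 3, node CJKNQTU: CJNQT={C,G} ∩ KU={C} → {C} (+0)
site 4, node QT: Q={G} ∩ T={G} → {G} (+0)
site 4, node NQT: N={A} ∪ QT={G} → {A,G} (+1)
site 4, node CNQT: C={G} ∩ NQT={A,G} → {G} (+0)
site 4, node CJNQT: CNQT={G} ∪ J={C} → {C,G} (+1)
site 4, node KU: K={A} ∪ U={C} → {A,C} (+1)
site 4, node CJKNQTU: CJNQT={C,G} ∩ KU={A,C} → {C} (+0)
site 5, node QT: Q={T} ∪ T={A} → {A,T} (+1)
site 5, node NQT: N={T} ∩ QT={A,T} → {T} (+0)
site 5, node CNQT: C={T} ∩ NQT={T} → {T} (+0)
site 5, node CJNQT: CNQT={T} ∪ J={G} → {G,T} (+1)
site 5, node KU: K={G} ∪ U={C} → {C,G} (+1)
site 5, node CJKNQTU: CJNQT={G,T} ∩ KU={C,G} → {G} (+0)
site 6, node QT: Q={C} ∩ T={C} → {C} (+0)
site 6, node NQT: N={G} ∪ QT={C} → {C,G} (+1)
site 6, node CNQT: C={T} ∪ NQT={C,G} → {C,G,T} (+1)
site 6, node CJNQT: CNQT={C,G,T} ∪ J={A} → {A,C,G,T} (+1)
site 6, node KU: K={A} ∪ U={G} → {A,G} (+1)
site 6, node CJKNQTU: CJNQT={A,C,G,T} ∩ KU={A,G} → {A,G} (+0)
site 7, node QT: Q={A} ∪ T={G} → {A,G} (+1)
site 7, node NQT: N={T} ∪ QT={A,G} → {A,G,T} (+1)
site 7, node CNQT: C={T} ∩ NQT={A,G,T} → {T} (+0)
site 7, node CJNQT: CNQT={T} ∪ J={G} → {G,T} (+1)
site 7, node KU: K={G} ∪ U={T} → {G,T} (+1)
site 7, node CJKNQTU: CJNQT={G,T} ∩ KU={G,T} → {G,T} (+0)
per-site changes: [4, 4, 5, 1, 3, 3, 4, 4]; total = 28

4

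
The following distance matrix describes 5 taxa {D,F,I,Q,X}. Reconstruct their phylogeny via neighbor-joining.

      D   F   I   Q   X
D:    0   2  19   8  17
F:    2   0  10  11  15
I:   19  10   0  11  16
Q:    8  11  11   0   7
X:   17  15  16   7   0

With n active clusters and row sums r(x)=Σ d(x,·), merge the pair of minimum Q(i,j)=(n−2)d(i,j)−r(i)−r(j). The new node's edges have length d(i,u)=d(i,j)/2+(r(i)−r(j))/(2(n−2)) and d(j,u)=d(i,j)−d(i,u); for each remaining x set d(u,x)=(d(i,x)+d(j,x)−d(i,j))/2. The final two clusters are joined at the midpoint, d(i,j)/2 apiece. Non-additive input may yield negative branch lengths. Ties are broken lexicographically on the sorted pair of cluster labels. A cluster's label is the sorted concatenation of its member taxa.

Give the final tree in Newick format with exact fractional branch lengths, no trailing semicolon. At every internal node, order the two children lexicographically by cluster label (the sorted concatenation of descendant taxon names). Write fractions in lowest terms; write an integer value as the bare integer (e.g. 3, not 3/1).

step 1: merge (D,F) at d=2, Q=-78; branch lengths D→7/3, F→-1/3; new cluster DF
  updated: d(DF,I)=27/2, d(DF,Q)=17/2, d(DF,X)=15
step 2: merge (DF,I) at d=27/2, Q=-101/2; branch lengths DF→47/8, I→61/8; new cluster DFI
  updated: d(DFI,Q)=3, d(DFI,X)=35/4
step 3: merge (DFI,Q) at d=3, Q=-75/4; branch lengths DFI→19/8, Q→5/8; new cluster DFIQ
  updated: d(DFIQ,X)=51/8
step 4: merge (DFIQ,X) at d=51/8; branch lengths DFIQ→51/16, X→51/16; new cluster DFIQX
final tree: ((((D:7/3,F:-1/3):47/8,I:61/8):19/8,Q:5/8):51/16,X:51/16)
total length: 199/8

((((D:7/3,F:-1/3):47/8,I:61/8):19/8,Q:5/8):51/16,X:51/16)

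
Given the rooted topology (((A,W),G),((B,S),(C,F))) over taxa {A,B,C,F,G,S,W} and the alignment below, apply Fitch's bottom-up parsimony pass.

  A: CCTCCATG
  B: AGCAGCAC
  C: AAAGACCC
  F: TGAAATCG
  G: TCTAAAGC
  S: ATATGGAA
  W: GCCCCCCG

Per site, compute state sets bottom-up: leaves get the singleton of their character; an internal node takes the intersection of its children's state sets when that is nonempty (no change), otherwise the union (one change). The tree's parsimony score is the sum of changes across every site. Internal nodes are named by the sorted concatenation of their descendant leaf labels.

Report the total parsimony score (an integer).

25

site 0, node AW: A={C} ∪ W={G} → {C,G} (+1)
site 0, node AGW: AW={C,G} ∪ G={T} → {C,G,T} (+1)
site 0, node BS: B={A} ∩ S={A} → {A} (+0)
site 0, node CF: C={A} ∪ F={T} → {A,T} (+1)
site 0, node BCFS: BS={A} ∩ CF={A,T} → {A} (+0)
site 0, node ABCFGSW: AGW={C,G,T} ∪ BCFS={A} → {A,C,G,T} (+1)
site 1, node AW: A={C} ∩ W={C} → {C} (+0)
site 1, node AGW: AW={C} ∩ G={C} → {C} (+0)
site 1, node BS: B={G} ∪ S={T} → {G,T} (+1)
site 1, node CF: C={A} ∪ F={G} → {A,G} (+1)
site 1, node BCFS: BS={G,T} ∩ CF={A,G} → {G} (+0)
site 1, node ABCFGSW: AGW={C} ∪ BCFS={G} → {C,G} (+1)
site 2, node AW: A={T} ∪ W={C} → {C,T} (+1)
site 2, node AGW: AW={C,T} ∩ G={T} → {T} (+0)
site 2, node BS: B={C} ∪ S={A} → {A,C} (+1)
site 2, node CF: C={A} ∩ F={A} → {A} (+0)
site 2, node BCFS: BS={A,C} ∩ CF={A} → {A} (+0)
site 2, node ABCFGSW: AGW={T} ∪ BCFS={A} → {A,T} (+1)
site 3, node AW: A={C} ∩ W={C} → {C} (+0)
site 3, node AGW: AW={C} ∪ G={A} → {A,C} (+1)
site 3, node BS: B={A} ∪ S={T} → {A,T} (+1)
site 3, node CF: C={G} ∪ F={A} → {A,G} (+1)
site 3, node BCFS: BS={A,T} ∩ CF={A,G} → {A} (+0)
site 3, node ABCFGSW: AGW={A,C} ∩ BCFS={A} → {A} (+0)
site 4, node AW: A={C} ∩ W={C} → {C} (+0)
site 4, node AGW: AW={C} ∪ G={A} → {A,C} (+1)
site 4, node BS: B={G} ∩ S={G} → {G} (+0)
site 4, node CF: C={A} ∩ F={A} → {A} (+0)
site 4, node BCFS: BS={G} ∪ CF={A} → {A,G} (+1)
site 4, node ABCFGSW: AGW={A,C} ∩ BCFS={A,G} → {A} (+0)
site 5, node AW: A={A} ∪ W={C} → {A,C} (+1)
site 5, node AGW: AW={A,C} ∩ G={A} → {A} (+0)
site 5, node BS: B={C} ∪ S={G} → {C,G} (+1)
site 5, node CF: C={C} ∪ F={T} → {C,T} (+1)
site 5, node BCFS: BS={C,G} ∩ CF={C,T} → {C} (+0)
site 5, node ABCFGSW: AGW={A} ∪ BCFS={C} → {A,C} (+1)
site 6, node AW: A={T} ∪ W={C} → {C,T} (+1)
site 6, node AGW: AW={C,T} ∪ G={G} → {C,G,T} (+1)
site 6, node BS: B={A} ∩ S={A} → {A} (+0)
site 6, node CF: C={C} ∩ F={C} → {C} (+0)
site 6, node BCFS: BS={A} ∪ CF={C} → {A,C} (+1)
site 6, node ABCFGSW: AGW={C,G,T} ∩ BCFS={A,C} → {C} (+0)
site 7, node AW: A={G} ∩ W={G} → {G} (+0)
site 7, node AGW: AW={G} ∪ G={C} → {C,G} (+1)
site 7, node BS: B={C} ∪ S={A} → {A,C} (+1)
site 7, node CF: C={C} ∪ F={G} → {C,G} (+1)
site 7, node BCFS: BS={A,C} ∩ CF={C,G} → {C} (+0)
site 7, node ABCFGSW: AGW={C,G} ∩ BCFS={C} → {C} (+0)
per-site changes: [4, 3, 3, 3, 2, 4, 3, 3]; total = 25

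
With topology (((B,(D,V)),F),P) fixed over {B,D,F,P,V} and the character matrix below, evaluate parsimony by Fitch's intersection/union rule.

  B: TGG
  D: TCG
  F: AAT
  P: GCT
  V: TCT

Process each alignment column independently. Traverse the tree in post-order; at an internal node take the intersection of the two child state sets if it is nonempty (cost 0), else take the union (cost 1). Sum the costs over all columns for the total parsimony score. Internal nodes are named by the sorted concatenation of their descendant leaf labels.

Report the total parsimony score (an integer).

DV@0: {T} ∩ {T} = {T} (intersection, +0)
BDV@0: {T} ∩ {T} = {T} (intersection, +0)
BDFV@0: {T} ∪ {A} = {A,T} (union, +1)
BDFPV@0: {A,T} ∪ {G} = {A,G,T} (union, +1)
DV@1: {C} ∩ {C} = {C} (intersection, +0)
BDV@1: {G} ∪ {C} = {C,G} (union, +1)
BDFV@1: {C,G} ∪ {A} = {A,C,G} (union, +1)
BDFPV@1: {A,C,G} ∩ {C} = {C} (intersection, +0)
DV@2: {G} ∪ {T} = {G,T} (union, +1)
BDV@2: {G} ∩ {G,T} = {G} (intersection, +0)
BDFV@2: {G} ∪ {T} = {G,T} (union, +1)
BDFPV@2: {G,T} ∩ {T} = {T} (intersection, +0)
per-site changes: [2, 2, 2]; total = 6

6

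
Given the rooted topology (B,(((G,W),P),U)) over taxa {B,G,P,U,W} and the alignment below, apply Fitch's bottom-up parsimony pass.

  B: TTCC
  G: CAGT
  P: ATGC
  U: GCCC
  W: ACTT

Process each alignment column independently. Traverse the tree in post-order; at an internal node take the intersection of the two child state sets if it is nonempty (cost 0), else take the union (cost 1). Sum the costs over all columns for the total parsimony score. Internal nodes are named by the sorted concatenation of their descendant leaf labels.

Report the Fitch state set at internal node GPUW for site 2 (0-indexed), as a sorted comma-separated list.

GW@0: {C} ∪ {A} = {A,C} (union, +1)
GPW@0: {A,C} ∩ {A} = {A} (intersection, +0)
GPUW@0: {A} ∪ {G} = {A,G} (union, +1)
BGPUW@0: {T} ∪ {A,G} = {A,G,T} (union, +1)
GW@1: {A} ∪ {C} = {A,C} (union, +1)
GPW@1: {A,C} ∪ {T} = {A,C,T} (union, +1)
GPUW@1: {A,C,T} ∩ {C} = {C} (intersection, +0)
BGPUW@1: {T} ∪ {C} = {C,T} (union, +1)
GW@2: {G} ∪ {T} = {G,T} (union, +1)
GPW@2: {G,T} ∩ {G} = {G} (intersection, +0)
GPUW@2: {G} ∪ {C} = {C,G} (union, +1)
BGPUW@2: {C} ∩ {C,G} = {C} (intersection, +0)
GW@3: {T} ∩ {T} = {T} (intersection, +0)
GPW@3: {T} ∪ {C} = {C,T} (union, +1)
GPUW@3: {C,T} ∩ {C} = {C} (intersection, +0)
BGPUW@3: {C} ∩ {C} = {C} (intersection, +0)
per-site changes: [3, 3, 2, 1]; total = 9

C,G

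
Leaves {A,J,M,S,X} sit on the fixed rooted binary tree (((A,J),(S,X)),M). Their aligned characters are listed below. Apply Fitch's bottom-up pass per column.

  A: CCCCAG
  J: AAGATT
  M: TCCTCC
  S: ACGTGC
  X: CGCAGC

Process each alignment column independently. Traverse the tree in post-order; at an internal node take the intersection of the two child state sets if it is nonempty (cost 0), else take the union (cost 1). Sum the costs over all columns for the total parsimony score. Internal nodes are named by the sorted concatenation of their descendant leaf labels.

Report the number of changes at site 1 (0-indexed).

site 0, node AJ: A={C} ∪ J={A} → {A,C} (+1)
site 0, node SX: S={A} ∪ X={C} → {A,C} (+1)
site 0, node AJSX: AJ={A,C} ∩ SX={A,C} → {A,C} (+0)
site 0, node AJMSX: AJSX={A,C} ∪ M={T} → {A,C,T} (+1)
site 1, node AJ: A={C} ∪ J={A} → {A,C} (+1)
site 1, node SX: S={C} ∪ X={G} → {C,G} (+1)
site 1, node AJSX: AJ={A,C} ∩ SX={C,G} → {C} (+0)
site 1, node AJMSX: AJSX={C} ∩ M={C} → {C} (+0)
site 2, node AJ: A={C} ∪ J={G} → {C,G} (+1)
site 2, node SX: S={G} ∪ X={C} → {C,G} (+1)
site 2, node AJSX: AJ={C,G} ∩ SX={C,G} → {C,G} (+0)
site 2, node AJMSX: AJSX={C,G} ∩ M={C} → {C} (+0)
site 3, node AJ: A={C} ∪ J={A} → {A,C} (+1)
site 3, node SX: S={T} ∪ X={A} → {A,T} (+1)
site 3, node AJSX: AJ={A,C} ∩ SX={A,T} → {A} (+0)
site 3, node AJMSX: AJSX={A} ∪ M={T} → {A,T} (+1)
site 4, node AJ: A={A} ∪ J={T} → {A,T} (+1)
site 4, node SX: S={G} ∩ X={G} → {G} (+0)
site 4, node AJSX: AJ={A,T} ∪ SX={G} → {A,G,T} (+1)
site 4, node AJMSX: AJSX={A,G,T} ∪ M={C} → {A,C,G,T} (+1)
site 5, node AJ: A={G} ∪ J={T} → {G,T} (+1)
site 5, node SX: S={C} ∩ X={C} → {C} (+0)
site 5, node AJSX: AJ={G,T} ∪ SX={C} → {C,G,T} (+1)
site 5, node AJMSX: AJSX={C,G,T} ∩ M={C} → {C} (+0)
per-site changes: [3, 2, 2, 3, 3, 2]; total = 15

2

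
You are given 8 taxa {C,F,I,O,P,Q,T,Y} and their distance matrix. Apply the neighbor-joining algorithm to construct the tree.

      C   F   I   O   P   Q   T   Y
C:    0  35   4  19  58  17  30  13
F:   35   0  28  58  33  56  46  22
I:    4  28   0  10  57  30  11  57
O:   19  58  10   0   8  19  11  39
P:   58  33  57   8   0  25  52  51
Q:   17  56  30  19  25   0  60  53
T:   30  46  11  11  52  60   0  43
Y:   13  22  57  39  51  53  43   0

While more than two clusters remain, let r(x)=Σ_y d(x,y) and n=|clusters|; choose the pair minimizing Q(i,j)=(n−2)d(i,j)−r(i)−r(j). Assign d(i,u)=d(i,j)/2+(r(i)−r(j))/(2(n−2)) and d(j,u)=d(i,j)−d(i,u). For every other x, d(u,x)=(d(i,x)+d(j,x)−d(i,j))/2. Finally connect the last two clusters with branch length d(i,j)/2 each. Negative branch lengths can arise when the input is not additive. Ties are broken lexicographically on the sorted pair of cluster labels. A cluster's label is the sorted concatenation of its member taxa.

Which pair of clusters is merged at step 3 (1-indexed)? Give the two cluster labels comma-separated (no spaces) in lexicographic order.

1. join F+Y (d=22, Q=-424) ⇒ FY; edges |F|=11, |Y|=11
  updated: d(C,FY)=13, d(FY,I)=63/2, d(FY,O)=75/2, d(FY,P)=31, d(FY,Q)=87/2, d(FY,T)=67/2
2. join P+Q (d=25, Q=-601/2) ⇒ PQ; edges |P|=323/20, |Q|=177/20
  updated: d(C,PQ)=25, d(FY,PQ)=99/4, d(I,PQ)=31, d(O,PQ)=1, d(PQ,T)=87/2
3. join O+PQ (d=1, Q=-799/4) ⇒ OPQ; edges |O|=-171/32, |PQ|=203/32
  updated: d(C,OPQ)=43/2, d(FY,OPQ)=245/8, d(I,OPQ)=20, d(OPQ,T)=107/4
4. join C+FY (d=13, Q=-1105/8) ⇒ CFY; edges |C|=-3/16, |FY|=211/16
  updated: d(CFY,I)=45/4, d(CFY,OPQ)=313/16, d(CFY,T)=101/4
5. join CFY+OPQ (d=313/16, Q=-333/4) ⇒ CFOPQY; edges |CFY|=231/32, |OPQ|=395/32
  updated: d(CFOPQY,I)=187/32, d(CFOPQY,T)=519/32
6. join CFOPQY+I (d=187/32, Q=-529/16) ⇒ CFIOPQY; edges |CFOPQY|=177/32, |I|=5/16
  updated: d(CFIOPQY,T)=171/16
7. join CFIOPQY+T (d=171/16) ⇒ CFIOPQTY; edges |CFIOPQY|=171/32, |T|=171/32
final tree: ((((C:-3/16,(F:11,Y:11):211/16):231/32,(O:-171/32,(P:323/20,Q:177/20):203/32):395/32):177/32,I:5/16):171/32,T:171/32)
total length: 3107/32

O,PQ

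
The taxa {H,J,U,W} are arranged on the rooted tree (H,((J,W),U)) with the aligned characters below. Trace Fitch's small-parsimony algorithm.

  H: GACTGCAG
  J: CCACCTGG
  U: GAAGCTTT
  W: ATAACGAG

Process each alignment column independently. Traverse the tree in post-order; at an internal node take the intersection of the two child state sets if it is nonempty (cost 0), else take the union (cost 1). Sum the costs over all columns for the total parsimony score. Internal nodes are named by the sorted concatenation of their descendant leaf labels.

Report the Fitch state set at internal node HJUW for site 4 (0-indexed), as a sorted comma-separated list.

C,G

JW@0: {C} ∪ {A} = {A,C} (union, +1)
JUW@0: {A,C} ∪ {G} = {A,C,G} (union, +1)
HJUW@0: {G} ∩ {A,C,G} = {G} (intersection, +0)
JW@1: {C} ∪ {T} = {C,T} (union, +1)
JUW@1: {C,T} ∪ {A} = {A,C,T} (union, +1)
HJUW@1: {A} ∩ {A,C,T} = {A} (intersection, +0)
JW@2: {A} ∩ {A} = {A} (intersection, +0)
JUW@2: {A} ∩ {A} = {A} (intersection, +0)
HJUW@2: {C} ∪ {A} = {A,C} (union, +1)
JW@3: {C} ∪ {A} = {A,C} (union, +1)
JUW@3: {A,C} ∪ {G} = {A,C,G} (union, +1)
HJUW@3: {T} ∪ {A,C,G} = {A,C,G,T} (union, +1)
JW@4: {C} ∩ {C} = {C} (intersection, +0)
JUW@4: {C} ∩ {C} = {C} (intersection, +0)
HJUW@4: {G} ∪ {C} = {C,G} (union, +1)
JW@5: {T} ∪ {G} = {G,T} (union, +1)
JUW@5: {G,T} ∩ {T} = {T} (intersection, +0)
HJUW@5: {C} ∪ {T} = {C,T} (union, +1)
JW@6: {G} ∪ {A} = {A,G} (union, +1)
JUW@6: {A,G} ∪ {T} = {A,G,T} (union, +1)
HJUW@6: {A} ∩ {A,G,T} = {A} (intersection, +0)
JW@7: {G} ∩ {G} = {G} (intersection, +0)
JUW@7: {G} ∪ {T} = {G,T} (union, +1)
HJUW@7: {G} ∩ {G,T} = {G} (intersection, +0)
per-site changes: [2, 2, 1, 3, 1, 2, 2, 1]; total = 14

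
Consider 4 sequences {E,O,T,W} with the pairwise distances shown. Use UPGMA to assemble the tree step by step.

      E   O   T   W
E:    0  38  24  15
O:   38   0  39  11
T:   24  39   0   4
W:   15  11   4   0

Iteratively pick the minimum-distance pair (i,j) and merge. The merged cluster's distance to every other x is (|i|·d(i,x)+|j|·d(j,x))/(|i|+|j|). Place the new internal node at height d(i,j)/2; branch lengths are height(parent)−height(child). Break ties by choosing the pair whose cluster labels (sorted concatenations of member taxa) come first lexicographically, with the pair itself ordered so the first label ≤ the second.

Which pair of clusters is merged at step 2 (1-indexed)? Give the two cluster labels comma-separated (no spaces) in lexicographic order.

E,TW

iteration 1: select T,W (d=4); attach at lengths (2, 2); label the merged cluster TW
  updated: d(E,TW)=39/2, d(O,TW)=25
iteration 2: select E,TW (d=39/2); attach at lengths (39/4, 31/4); label the merged cluster ETW
  updated: d(ETW,O)=88/3
iteration 3: select ETW,O (d=88/3); attach at lengths (59/12, 44/3); label the merged cluster EOTW
final tree: ((E:39/4,(T:2,W:2):31/4):59/12,O:44/3)
total length: 493/12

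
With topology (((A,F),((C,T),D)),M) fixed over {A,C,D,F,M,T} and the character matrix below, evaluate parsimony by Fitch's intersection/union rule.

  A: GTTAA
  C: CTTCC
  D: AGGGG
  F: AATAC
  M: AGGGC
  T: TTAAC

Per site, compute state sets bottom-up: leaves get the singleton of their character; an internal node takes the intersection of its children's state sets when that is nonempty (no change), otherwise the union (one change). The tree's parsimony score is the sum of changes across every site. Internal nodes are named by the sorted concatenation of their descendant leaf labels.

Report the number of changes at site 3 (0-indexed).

3

AF@0: {G} ∪ {A} = {A,G} (union, +1)
CT@0: {C} ∪ {T} = {C,T} (union, +1)
CDT@0: {C,T} ∪ {A} = {A,C,T} (union, +1)
ACDFT@0: {A,G} ∩ {A,C,T} = {A} (intersection, +0)
ACDFMT@0: {A} ∩ {A} = {A} (intersection, +0)
AF@1: {T} ∪ {A} = {A,T} (union, +1)
CT@1: {T} ∩ {T} = {T} (intersection, +0)
CDT@1: {T} ∪ {G} = {G,T} (union, +1)
ACDFT@1: {A,T} ∩ {G,T} = {T} (intersection, +0)
ACDFMT@1: {T} ∪ {G} = {G,T} (union, +1)
AF@2: {T} ∩ {T} = {T} (intersection, +0)
CT@2: {T} ∪ {A} = {A,T} (union, +1)
CDT@2: {A,T} ∪ {G} = {A,G,T} (union, +1)
ACDFT@2: {T} ∩ {A,G,T} = {T} (intersection, +0)
ACDFMT@2: {T} ∪ {G} = {G,T} (union, +1)
AF@3: {A} ∩ {A} = {A} (intersection, +0)
CT@3: {C} ∪ {A} = {A,C} (union, +1)
CDT@3: {A,C} ∪ {G} = {A,C,G} (union, +1)
ACDFT@3: {A} ∩ {A,C,G} = {A} (intersection, +0)
ACDFMT@3: {A} ∪ {G} = {A,G} (union, +1)
AF@4: {A} ∪ {C} = {A,C} (union, +1)
CT@4: {C} ∩ {C} = {C} (intersection, +0)
CDT@4: {C} ∪ {G} = {C,G} (union, +1)
ACDFT@4: {A,C} ∩ {C,G} = {C} (intersection, +0)
ACDFMT@4: {C} ∩ {C} = {C} (intersection, +0)
per-site changes: [3, 3, 3, 3, 2]; total = 14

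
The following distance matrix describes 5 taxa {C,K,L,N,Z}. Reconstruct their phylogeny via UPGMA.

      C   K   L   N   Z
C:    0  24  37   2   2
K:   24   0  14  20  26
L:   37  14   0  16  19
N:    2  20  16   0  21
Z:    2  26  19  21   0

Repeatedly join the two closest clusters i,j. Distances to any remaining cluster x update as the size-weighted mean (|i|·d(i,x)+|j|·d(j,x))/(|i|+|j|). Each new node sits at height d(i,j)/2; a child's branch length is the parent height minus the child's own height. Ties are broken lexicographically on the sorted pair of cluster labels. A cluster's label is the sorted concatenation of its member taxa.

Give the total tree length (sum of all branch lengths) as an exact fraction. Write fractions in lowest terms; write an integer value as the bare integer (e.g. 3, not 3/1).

iteration 1: select C,N (d=2); attach at lengths (1, 1); label the merged cluster CN
  updated: d(CN,K)=22, d(CN,L)=53/2, d(CN,Z)=23/2
iteration 2: select CN,Z (d=23/2); attach at lengths (19/4, 23/4); label the merged cluster CNZ
  updated: d(CNZ,K)=70/3, d(CNZ,L)=24
iteration 3: select K,L (d=14); attach at lengths (7, 7); label the merged cluster KL
  updated: d(CNZ,KL)=71/3
iteration 4: select CNZ,KL (d=71/3); attach at lengths (73/12, 29/6); label the merged cluster CKLNZ
final tree: (((C:1,N:1):19/4,Z:23/4):73/12,(K:7,L:7):29/6)
total length: 449/12

449/12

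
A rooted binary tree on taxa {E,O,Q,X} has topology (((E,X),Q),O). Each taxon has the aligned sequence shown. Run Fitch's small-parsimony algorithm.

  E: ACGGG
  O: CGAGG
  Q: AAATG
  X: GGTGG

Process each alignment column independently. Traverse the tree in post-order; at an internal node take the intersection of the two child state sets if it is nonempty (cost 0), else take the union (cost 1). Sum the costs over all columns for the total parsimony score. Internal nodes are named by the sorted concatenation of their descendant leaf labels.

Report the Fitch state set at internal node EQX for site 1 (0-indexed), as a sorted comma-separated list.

A,C,G

EX@0: {A} ∪ {G} = {A,G} (union, +1)
EQX@0: {A,G} ∩ {A} = {A} (intersection, +0)
EOQX@0: {A} ∪ {C} = {A,C} (union, +1)
EX@1: {C} ∪ {G} = {C,G} (union, +1)
EQX@1: {C,G} ∪ {A} = {A,C,G} (union, +1)
EOQX@1: {A,C,G} ∩ {G} = {G} (intersection, +0)
EX@2: {G} ∪ {T} = {G,T} (union, +1)
EQX@2: {G,T} ∪ {A} = {A,G,T} (union, +1)
EOQX@2: {A,G,T} ∩ {A} = {A} (intersection, +0)
EX@3: {G} ∩ {G} = {G} (intersection, +0)
EQX@3: {G} ∪ {T} = {G,T} (union, +1)
EOQX@3: {G,T} ∩ {G} = {G} (intersection, +0)
EX@4: {G} ∩ {G} = {G} (intersection, +0)
EQX@4: {G} ∩ {G} = {G} (intersection, +0)
EOQX@4: {G} ∩ {G} = {G} (intersection, +0)
per-site changes: [2, 2, 2, 1, 0]; total = 7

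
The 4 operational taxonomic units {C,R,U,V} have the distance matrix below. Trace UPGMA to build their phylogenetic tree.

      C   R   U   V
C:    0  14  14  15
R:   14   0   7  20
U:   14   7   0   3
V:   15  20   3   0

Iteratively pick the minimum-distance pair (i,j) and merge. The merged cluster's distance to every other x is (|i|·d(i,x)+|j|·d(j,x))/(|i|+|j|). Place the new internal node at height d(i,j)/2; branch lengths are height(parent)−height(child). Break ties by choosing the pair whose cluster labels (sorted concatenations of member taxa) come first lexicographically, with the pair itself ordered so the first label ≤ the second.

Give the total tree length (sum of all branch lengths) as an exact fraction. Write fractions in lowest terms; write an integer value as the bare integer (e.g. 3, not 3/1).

271/12

step 1: merge (U,V) at d=3; branch lengths U→3/2, V→3/2; new cluster UV
  updated: d(C,UV)=29/2, d(R,UV)=27/2
step 2: merge (R,UV) at d=27/2; branch lengths R→27/4, UV→21/4; new cluster RUV
  updated: d(C,RUV)=43/3
step 3: merge (C,RUV) at d=43/3; branch lengths C→43/6, RUV→5/12; new cluster CRUV
final tree: (C:43/6,(R:27/4,(U:3/2,V:3/2):21/4):5/12)
total length: 271/12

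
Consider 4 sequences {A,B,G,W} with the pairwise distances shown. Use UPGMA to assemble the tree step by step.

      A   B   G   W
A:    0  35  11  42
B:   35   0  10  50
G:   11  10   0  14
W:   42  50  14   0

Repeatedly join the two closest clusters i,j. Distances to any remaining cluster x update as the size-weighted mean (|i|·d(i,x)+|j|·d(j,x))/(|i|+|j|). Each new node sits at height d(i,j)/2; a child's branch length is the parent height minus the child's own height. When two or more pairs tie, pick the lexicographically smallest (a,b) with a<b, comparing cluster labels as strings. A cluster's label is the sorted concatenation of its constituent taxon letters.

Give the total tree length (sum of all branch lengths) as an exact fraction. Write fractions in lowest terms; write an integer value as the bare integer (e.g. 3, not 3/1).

iteration 1: select B,G (d=10); attach at lengths (5, 5); label the merged cluster BG
  updated: d(A,BG)=23, d(BG,W)=32
iteration 2: select A,BG (d=23); attach at lengths (23/2, 13/2); label the merged cluster ABG
  updated: d(ABG,W)=106/3
iteration 3: select ABG,W (d=106/3); attach at lengths (37/6, 53/3); label the merged cluster ABGW
final tree: ((A:23/2,(B:5,G:5):13/2):37/6,W:53/3)
total length: 311/6

311/6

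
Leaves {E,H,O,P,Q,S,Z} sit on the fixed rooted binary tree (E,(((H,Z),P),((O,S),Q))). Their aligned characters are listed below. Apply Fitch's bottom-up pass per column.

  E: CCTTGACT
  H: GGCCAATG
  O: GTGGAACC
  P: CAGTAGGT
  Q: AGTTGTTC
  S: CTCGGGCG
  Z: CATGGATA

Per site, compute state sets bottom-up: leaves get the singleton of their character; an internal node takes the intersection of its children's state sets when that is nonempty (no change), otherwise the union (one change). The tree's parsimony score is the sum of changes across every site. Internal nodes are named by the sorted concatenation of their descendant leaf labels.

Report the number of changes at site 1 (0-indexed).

[col 0] HZ: children H:{G}, Z:{C} ∪→ {C,G}; cost 1
[col 0] HPZ: children HZ:{C,G}, P:{C} ∩→ {C}; cost 0
[col 0] OS: children O:{G}, S:{C} ∪→ {C,G}; cost 1
[col 0] OQS: children OS:{C,G}, Q:{A} ∪→ {A,C,G}; cost 1
[col 0] HOPQSZ: children HPZ:{C}, OQS:{A,C,G} ∩→ {C}; cost 0
[col 0] EHOPQSZ: children E:{C}, HOPQSZ:{C} ∩→ {C}; cost 0
[col 1] HZ: children H:{G}, Z:{A} ∪→ {A,G}; cost 1
[col 1] HPZ: children HZ:{A,G}, P:{A} ∩→ {A}; cost 0
[col 1] OS: children O:{T}, S:{T} ∩→ {T}; cost 0
[col 1] OQS: children OS:{T}, Q:{G} ∪→ {G,T}; cost 1
[col 1] HOPQSZ: children HPZ:{A}, OQS:{G,T} ∪→ {A,G,T}; cost 1
[col 1] EHOPQSZ: children E:{C}, HOPQSZ:{A,G,T} ∪→ {A,C,G,T}; cost 1
[col 2] HZ: children H:{C}, Z:{T} ∪→ {C,T}; cost 1
[col 2] HPZ: children HZ:{C,T}, P:{G} ∪→ {C,G,T}; cost 1
[col 2] OS: children O:{G}, S:{C} ∪→ {C,G}; cost 1
[col 2] OQS: children OS:{C,G}, Q:{T} ∪→ {C,G,T}; cost 1
[col 2] HOPQSZ: children HPZ:{C,G,T}, OQS:{C,G,T} ∩→ {C,G,T}; cost 0
[col 2] EHOPQSZ: children E:{T}, HOPQSZ:{C,G,T} ∩→ {T}; cost 0
[col 3] HZ: children H:{C}, Z:{G} ∪→ {C,G}; cost 1
[col 3] HPZ: children HZ:{C,G}, P:{T} ∪→ {C,G,T}; cost 1
[col 3] OS: children O:{G}, S:{G} ∩→ {G}; cost 0
[col 3] OQS: children OS:{G}, Q:{T} ∪→ {G,T}; cost 1
[col 3] HOPQSZ: children HPZ:{C,G,T}, OQS:{G,T} ∩→ {G,T}; cost 0
[col 3] EHOPQSZ: children E:{T}, HOPQSZ:{G,T} ∩→ {T}; cost 0
[col 4] HZ: children H:{A}, Z:{G} ∪→ {A,G}; cost 1
[col 4] HPZ: children HZ:{A,G}, P:{A} ∩→ {A}; cost 0
[col 4] OS: children O:{A}, S:{G} ∪→ {A,G}; cost 1
[col 4] OQS: children OS:{A,G}, Q:{G} ∩→ {G}; cost 0
[col 4] HOPQSZ: children HPZ:{A}, OQS:{G} ∪→ {A,G}; cost 1
[col 4] EHOPQSZ: children E:{G}, HOPQSZ:{A,G} ∩→ {G}; cost 0
[col 5] HZ: children H:{A}, Z:{A} ∩→ {A}; cost 0
[col 5] HPZ: children HZ:{A}, P:{G} ∪→ {A,G}; cost 1
[col 5] OS: children O:{A}, S:{G} ∪→ {A,G}; cost 1
[col 5] OQS: children OS:{A,G}, Q:{T} ∪→ {A,G,T}; cost 1
[col 5] HOPQSZ: children HPZ:{A,G}, OQS:{A,G,T} ∩→ {A,G}; cost 0
[col 5] EHOPQSZ: children E:{A}, HOPQSZ:{A,G} ∩→ {A}; cost 0
[col 6] HZ: children H:{T}, Z:{T} ∩→ {T}; cost 0
[col 6] HPZ: children HZ:{T}, P:{G} ∪→ {G,T}; cost 1
[col 6] OS: children O:{C}, S:{C} ∩→ {C}; cost 0
[col 6] OQS: children OS:{C}, Q:{T} ∪→ {C,T}; cost 1
[col 6] HOPQSZ: children HPZ:{G,T}, OQS:{C,T} ∩→ {T}; cost 0
[col 6] EHOPQSZ: children E:{C}, HOPQSZ:{T} ∪→ {C,T}; cost 1
[col 7] HZ: children H:{G}, Z:{A} ∪→ {A,G}; cost 1
[col 7] HPZ: children HZ:{A,G}, P:{T} ∪→ {A,G,T}; cost 1
[col 7] OS: children O:{C}, S:{G} ∪→ {C,G}; cost 1
[col 7] OQS: children OS:{C,G}, Q:{C} ∩→ {C}; cost 0
[col 7] HOPQSZ: children HPZ:{A,G,T}, OQS:{C} ∪→ {A,C,G,T}; cost 1
[col 7] EHOPQSZ: children E:{T}, HOPQSZ:{A,C,G,T} ∩→ {T}; cost 0
per-site changes: [3, 4, 4, 3, 3, 3, 3, 4]; total = 27

4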